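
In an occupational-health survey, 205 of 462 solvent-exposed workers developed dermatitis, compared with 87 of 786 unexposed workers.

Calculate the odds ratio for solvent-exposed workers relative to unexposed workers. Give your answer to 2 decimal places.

OR ≈ 6.41

odds, solvent-exposed workers = 205/257 = 0.7977
odds, unexposed workers = 87/699 = 0.1245
OR = 0.7977 / 0.1245 = 6.41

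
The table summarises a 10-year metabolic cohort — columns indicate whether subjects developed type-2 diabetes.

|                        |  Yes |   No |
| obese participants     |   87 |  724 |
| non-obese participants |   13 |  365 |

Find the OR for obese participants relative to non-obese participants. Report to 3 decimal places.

3.374

odds, obese participants = 87/724 = 0.12017
odds, non-obese participants = 13/365 = 0.03562
OR = 0.12017 / 0.03562 = 3.374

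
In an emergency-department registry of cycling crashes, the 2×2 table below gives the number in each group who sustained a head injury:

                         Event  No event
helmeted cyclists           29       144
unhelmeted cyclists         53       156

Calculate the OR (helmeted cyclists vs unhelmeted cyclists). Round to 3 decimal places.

OR = (29 × 156) / (144 × 53) = 4524/7632 ≈ 0.593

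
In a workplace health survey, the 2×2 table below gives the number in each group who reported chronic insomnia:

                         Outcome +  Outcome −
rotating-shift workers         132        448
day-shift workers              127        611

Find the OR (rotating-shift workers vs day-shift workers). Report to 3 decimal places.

OR = (132 × 611) / (448 × 127) = 80652/56896 ≈ 1.418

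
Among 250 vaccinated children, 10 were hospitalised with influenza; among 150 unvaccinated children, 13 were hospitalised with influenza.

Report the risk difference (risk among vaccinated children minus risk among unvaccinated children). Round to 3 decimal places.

RD ≈ -0.047

risk, vaccinated children = 10/250 = 0.04000
risk, unvaccinated children = 13/150 = 0.08667
risk difference = 0.04000 − 0.08667 = -0.047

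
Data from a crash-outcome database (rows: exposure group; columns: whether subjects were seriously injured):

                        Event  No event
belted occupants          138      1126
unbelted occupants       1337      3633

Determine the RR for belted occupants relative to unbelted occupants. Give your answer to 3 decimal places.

0.406

risk, belted occupants = 138/1264 = 0.1092
risk, unbelted occupants = 1337/4970 = 0.2690
RR = 0.1092 / 0.2690 = 0.406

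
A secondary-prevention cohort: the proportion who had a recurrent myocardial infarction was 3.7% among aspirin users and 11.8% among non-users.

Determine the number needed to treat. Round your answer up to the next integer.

NNT: 13

absolute risk difference = 0.081000
1 / 0.081000 = 12.346 → round up → 13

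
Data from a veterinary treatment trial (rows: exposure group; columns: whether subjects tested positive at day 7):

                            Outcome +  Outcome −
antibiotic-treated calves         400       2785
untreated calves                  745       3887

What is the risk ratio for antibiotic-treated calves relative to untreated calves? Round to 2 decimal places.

risk, antibiotic-treated calves = 400/3185 = 0.1256
risk, untreated calves = 745/4632 = 0.1608
RR = 0.1256 / 0.1608 = 0.78

RR: 0.78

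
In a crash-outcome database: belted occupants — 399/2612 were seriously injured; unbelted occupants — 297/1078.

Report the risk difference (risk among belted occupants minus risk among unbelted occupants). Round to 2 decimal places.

-0.12

risk, belted occupants = 399/2612 = 0.1528
risk, unbelted occupants = 297/1078 = 0.2755
risk difference = 0.1528 − 0.2755 = -0.12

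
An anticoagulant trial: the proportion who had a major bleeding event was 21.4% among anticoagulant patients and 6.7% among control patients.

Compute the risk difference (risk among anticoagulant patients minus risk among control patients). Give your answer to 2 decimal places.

risk difference = 0.2140 − 0.0670 = 0.15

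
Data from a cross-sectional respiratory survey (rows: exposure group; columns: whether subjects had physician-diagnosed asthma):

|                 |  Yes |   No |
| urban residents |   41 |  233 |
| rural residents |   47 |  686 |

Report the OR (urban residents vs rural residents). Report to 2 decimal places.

OR ≈ 2.57

odds, urban residents = 41/233 = 0.1760
odds, rural residents = 47/686 = 0.0685
OR = 0.1760 / 0.0685 = 2.57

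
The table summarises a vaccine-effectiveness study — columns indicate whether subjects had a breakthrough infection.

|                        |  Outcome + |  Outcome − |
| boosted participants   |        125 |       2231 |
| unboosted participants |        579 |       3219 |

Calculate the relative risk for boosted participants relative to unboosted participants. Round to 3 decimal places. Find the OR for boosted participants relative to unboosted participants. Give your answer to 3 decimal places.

RR = 0.348; OR = 0.311

risk, boosted participants = 125/2356 = 0.0531
risk, unboosted participants = 579/3798 = 0.1524
RR = 0.0531 / 0.1524 = 0.348
odds, boosted participants = 125/2231 = 0.0560
odds, unboosted participants = 579/3219 = 0.1799
OR = 0.0560 / 0.1799 = 0.311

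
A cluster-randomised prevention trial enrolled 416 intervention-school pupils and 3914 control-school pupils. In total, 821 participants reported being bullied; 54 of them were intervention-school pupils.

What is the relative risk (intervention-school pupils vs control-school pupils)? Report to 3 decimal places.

intervention-school pupils without the outcome: 416 − 54 = 362
control-school pupils with the outcome: 821 − 54 = 767
control-school pupils without the outcome: 3914 − 767 = 3147
risk, intervention-school pupils = 54/416 = 0.1298
risk, control-school pupils = 767/3914 = 0.1960
RR = 0.1298 / 0.1960 = 0.662

RR: 0.662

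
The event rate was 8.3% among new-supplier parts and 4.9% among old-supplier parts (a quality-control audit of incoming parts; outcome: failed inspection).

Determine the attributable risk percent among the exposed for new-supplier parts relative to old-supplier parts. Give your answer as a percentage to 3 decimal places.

AR% = (0.08300 − 0.04900) / 0.08300 = 0.4096 → 40.964%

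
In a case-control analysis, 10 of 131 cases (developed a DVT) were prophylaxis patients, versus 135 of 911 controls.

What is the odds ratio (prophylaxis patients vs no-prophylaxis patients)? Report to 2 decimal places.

odds, prophylaxis patients = 10/135 = 0.0741
odds, no-prophylaxis patients = 121/776 = 0.1559
OR = 0.0741 / 0.1559 = 0.48

OR ≈ 0.48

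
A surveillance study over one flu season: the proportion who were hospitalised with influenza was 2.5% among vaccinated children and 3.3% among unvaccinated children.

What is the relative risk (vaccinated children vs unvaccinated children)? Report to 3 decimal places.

RR = 0.02500 / 0.03300 = 0.758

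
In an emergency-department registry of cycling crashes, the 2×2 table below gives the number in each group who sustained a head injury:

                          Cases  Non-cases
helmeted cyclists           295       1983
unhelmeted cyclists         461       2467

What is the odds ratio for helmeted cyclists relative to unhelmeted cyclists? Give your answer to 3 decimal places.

0.796

odds, helmeted cyclists = 295/1983 = 0.1488
odds, unhelmeted cyclists = 461/2467 = 0.1869
OR = 0.1488 / 0.1869 = 0.796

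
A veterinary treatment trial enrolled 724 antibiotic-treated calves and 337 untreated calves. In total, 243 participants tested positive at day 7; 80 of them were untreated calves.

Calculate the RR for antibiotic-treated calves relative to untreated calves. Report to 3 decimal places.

antibiotic-treated calves with the outcome: 243 − 80 = 163
antibiotic-treated calves without the outcome: 724 − 163 = 561
untreated calves without the outcome: 337 − 80 = 257
risk, antibiotic-treated calves = 163/724 = 0.2251
risk, untreated calves = 80/337 = 0.2374
RR = 0.2251 / 0.2374 = 0.948

0.948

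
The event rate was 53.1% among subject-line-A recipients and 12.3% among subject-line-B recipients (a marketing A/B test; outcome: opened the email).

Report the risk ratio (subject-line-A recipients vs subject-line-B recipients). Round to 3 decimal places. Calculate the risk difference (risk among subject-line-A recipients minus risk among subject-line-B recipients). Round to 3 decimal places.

RR = 0.5310 / 0.1230 = 4.317
risk difference = 0.5310 − 0.1230 = 0.408

RR = 4.317; RD = 0.408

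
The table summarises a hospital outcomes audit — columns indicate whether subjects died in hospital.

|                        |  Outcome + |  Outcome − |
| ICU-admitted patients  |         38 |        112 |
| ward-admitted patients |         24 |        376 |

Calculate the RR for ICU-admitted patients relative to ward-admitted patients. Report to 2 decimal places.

RR: 4.22

risk, ICU-admitted patients = 38/150 = 0.2533
risk, ward-admitted patients = 24/400 = 0.0600
RR = 0.2533 / 0.0600 = 4.22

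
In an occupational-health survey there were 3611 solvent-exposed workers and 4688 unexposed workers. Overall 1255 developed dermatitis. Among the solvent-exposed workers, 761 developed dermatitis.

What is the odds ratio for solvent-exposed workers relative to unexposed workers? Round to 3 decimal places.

solvent-exposed workers without the outcome: 3611 − 761 = 2850
unexposed workers with the outcome: 1255 − 761 = 494
unexposed workers without the outcome: 4688 − 494 = 4194
OR = (761 × 4194) / (2850 × 494) = 3191634/1407900 ≈ 2.267

OR: 2.267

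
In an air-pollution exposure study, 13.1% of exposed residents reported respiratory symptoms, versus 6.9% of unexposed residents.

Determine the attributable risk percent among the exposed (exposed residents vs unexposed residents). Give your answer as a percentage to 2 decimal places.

AR% = (0.1310 − 0.0690) / 0.1310 = 0.4733 → 47.33%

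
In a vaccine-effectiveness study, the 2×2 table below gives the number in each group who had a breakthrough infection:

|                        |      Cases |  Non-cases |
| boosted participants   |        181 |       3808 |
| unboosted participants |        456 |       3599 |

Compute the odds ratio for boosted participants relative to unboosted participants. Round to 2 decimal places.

odds, boosted participants = 181/3808 = 0.04753
odds, unboosted participants = 456/3599 = 0.12670
OR = 0.04753 / 0.12670 = 0.38

OR: 0.38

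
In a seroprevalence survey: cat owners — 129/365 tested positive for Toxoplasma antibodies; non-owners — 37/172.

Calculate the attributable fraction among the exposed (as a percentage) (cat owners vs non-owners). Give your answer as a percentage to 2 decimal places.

risk, cat owners = 129/365 = 0.3534
risk, non-owners = 37/172 = 0.2151
AR% = (0.3534 − 0.2151) / 0.3534 = 0.3913 → 39.13%

AR% = 39.13%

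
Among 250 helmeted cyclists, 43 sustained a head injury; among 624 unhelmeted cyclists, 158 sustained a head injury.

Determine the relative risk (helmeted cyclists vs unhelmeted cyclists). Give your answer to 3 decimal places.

RR ≈ 0.679

risk, helmeted cyclists = 43/250 = 0.1720
risk, unhelmeted cyclists = 158/624 = 0.2532
RR = 0.1720 / 0.2532 = 0.679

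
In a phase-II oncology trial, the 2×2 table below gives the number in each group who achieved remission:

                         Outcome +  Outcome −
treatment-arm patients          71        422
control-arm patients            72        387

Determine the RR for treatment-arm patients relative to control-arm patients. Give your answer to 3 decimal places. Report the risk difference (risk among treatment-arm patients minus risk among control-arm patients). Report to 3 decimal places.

risk, treatment-arm patients = 71/493 = 0.1440
risk, control-arm patients = 72/459 = 0.1569
RR = 0.1440 / 0.1569 = 0.918
risk difference = 0.1440 − 0.1569 = -0.013

RR = 0.918; RD = -0.013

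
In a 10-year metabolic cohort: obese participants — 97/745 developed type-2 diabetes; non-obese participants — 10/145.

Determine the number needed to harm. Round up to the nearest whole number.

risk, obese participants = 97/745 = 0.130201
risk, non-obese participants = 10/145 = 0.068966
absolute risk difference = 0.061236
1 / 0.061236 = 16.330 → round up → 17

17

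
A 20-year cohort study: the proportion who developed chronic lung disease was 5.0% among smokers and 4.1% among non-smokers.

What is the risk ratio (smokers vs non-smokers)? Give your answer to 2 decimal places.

RR = 0.05000 / 0.04100 = 1.22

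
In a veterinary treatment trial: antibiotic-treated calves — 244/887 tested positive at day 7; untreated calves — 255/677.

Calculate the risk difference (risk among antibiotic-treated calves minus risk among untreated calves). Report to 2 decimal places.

RD = -0.10

risk, antibiotic-treated calves = 244/887 = 0.2751
risk, untreated calves = 255/677 = 0.3767
risk difference = 0.2751 − 0.3767 = -0.10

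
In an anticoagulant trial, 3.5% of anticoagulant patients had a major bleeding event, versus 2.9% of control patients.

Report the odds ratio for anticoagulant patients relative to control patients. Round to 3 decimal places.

OR ≈ 1.214

odds, anticoagulant patients = 0.03500/0.96500 = 0.03627
odds, control patients = 0.02900/0.97100 = 0.02987
OR = 0.03627 / 0.02987 = 1.214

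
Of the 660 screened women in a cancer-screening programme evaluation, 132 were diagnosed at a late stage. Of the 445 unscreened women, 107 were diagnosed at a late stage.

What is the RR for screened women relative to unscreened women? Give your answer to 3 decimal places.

risk, screened women = 132/660 = 0.2000
risk, unscreened women = 107/445 = 0.2404
RR = 0.2000 / 0.2404 = 0.832

RR = 0.832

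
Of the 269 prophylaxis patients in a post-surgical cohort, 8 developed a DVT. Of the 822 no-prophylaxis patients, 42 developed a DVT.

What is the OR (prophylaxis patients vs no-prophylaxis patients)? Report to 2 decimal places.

0.57

odds, prophylaxis patients = 8/261 = 0.03065
odds, no-prophylaxis patients = 42/780 = 0.05385
OR = 0.03065 / 0.05385 = 0.57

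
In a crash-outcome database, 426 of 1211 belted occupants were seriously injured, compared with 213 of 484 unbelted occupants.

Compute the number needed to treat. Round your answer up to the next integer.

NNT = 12

risk, belted occupants = 426/1211 = 0.351775
risk, unbelted occupants = 213/484 = 0.440083
absolute risk difference = 0.088307
1 / 0.088307 = 11.324 → round up → 12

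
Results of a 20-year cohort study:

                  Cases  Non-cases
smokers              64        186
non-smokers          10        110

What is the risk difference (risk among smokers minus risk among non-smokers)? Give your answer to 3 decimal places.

risk, smokers = 64/250 = 0.2560
risk, non-smokers = 10/120 = 0.0833
risk difference = 0.2560 − 0.0833 = 0.173

RD = 0.173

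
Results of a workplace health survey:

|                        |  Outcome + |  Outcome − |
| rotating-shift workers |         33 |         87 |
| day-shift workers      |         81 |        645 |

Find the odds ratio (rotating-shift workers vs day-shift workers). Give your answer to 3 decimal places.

odds, rotating-shift workers = 33/87 = 0.3793
odds, day-shift workers = 81/645 = 0.1256
OR = 0.3793 / 0.1256 = 3.020

3.020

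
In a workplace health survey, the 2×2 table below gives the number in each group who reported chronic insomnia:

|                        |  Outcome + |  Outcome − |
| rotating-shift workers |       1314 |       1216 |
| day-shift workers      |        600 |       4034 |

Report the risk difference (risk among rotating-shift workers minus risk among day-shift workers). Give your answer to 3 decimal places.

RD = 0.390

risk, rotating-shift workers = 1314/2530 = 0.5194
risk, day-shift workers = 600/4634 = 0.1295
risk difference = 0.5194 − 0.1295 = 0.390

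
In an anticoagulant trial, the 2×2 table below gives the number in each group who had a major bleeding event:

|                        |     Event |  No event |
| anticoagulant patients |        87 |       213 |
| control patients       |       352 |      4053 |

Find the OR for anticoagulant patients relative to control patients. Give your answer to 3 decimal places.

OR = (87 × 4053) / (213 × 352) = 352611/74976 ≈ 4.703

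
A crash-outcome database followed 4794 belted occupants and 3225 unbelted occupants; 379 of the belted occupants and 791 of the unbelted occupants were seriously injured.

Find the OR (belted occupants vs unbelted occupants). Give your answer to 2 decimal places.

odds, belted occupants = 379/4415 = 0.0858
odds, unbelted occupants = 791/2434 = 0.3250
OR = 0.0858 / 0.3250 = 0.26

0.26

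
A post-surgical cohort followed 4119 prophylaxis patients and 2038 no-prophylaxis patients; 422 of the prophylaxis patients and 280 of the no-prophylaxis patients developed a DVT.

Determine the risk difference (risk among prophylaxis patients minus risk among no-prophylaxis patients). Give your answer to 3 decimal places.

risk, prophylaxis patients = 422/4119 = 0.1025
risk, no-prophylaxis patients = 280/2038 = 0.1374
risk difference = 0.1025 − 0.1374 = -0.035

-0.035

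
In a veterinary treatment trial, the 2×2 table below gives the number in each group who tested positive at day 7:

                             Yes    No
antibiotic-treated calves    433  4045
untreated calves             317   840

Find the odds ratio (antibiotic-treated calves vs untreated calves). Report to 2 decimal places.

OR = (433 × 840) / (4045 × 317) = 363720/1282265 ≈ 0.28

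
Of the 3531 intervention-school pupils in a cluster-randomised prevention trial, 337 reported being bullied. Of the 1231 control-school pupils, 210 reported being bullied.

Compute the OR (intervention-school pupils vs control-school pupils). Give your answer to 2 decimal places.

OR = (337 × 1021) / (3194 × 210) = 344077/670740 ≈ 0.51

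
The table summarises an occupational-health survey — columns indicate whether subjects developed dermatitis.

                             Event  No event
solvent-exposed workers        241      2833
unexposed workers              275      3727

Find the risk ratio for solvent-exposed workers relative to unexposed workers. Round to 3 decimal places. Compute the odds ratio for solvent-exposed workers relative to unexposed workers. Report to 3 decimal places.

RR = 1.141; OR = 1.153

risk, solvent-exposed workers = 241/3074 = 0.0784
risk, unexposed workers = 275/4002 = 0.0687
RR = 0.0784 / 0.0687 = 1.141
odds, solvent-exposed workers = 241/2833 = 0.0851
odds, unexposed workers = 275/3727 = 0.0738
OR = 0.0851 / 0.0738 = 1.153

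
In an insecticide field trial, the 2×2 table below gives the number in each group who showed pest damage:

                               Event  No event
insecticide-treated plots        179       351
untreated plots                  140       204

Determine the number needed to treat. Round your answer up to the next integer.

risk, insecticide-treated plots = 179/530 = 0.337736
risk, untreated plots = 140/344 = 0.406977
absolute risk difference = 0.069241
1 / 0.069241 = 14.442 → round up → 15

15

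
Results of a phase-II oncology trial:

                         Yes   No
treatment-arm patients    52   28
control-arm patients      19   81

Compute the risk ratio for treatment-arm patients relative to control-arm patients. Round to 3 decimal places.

risk, treatment-arm patients = 52/80 = 0.6500
risk, control-arm patients = 19/100 = 0.1900
RR = 0.6500 / 0.1900 = 3.421

RR ≈ 3.421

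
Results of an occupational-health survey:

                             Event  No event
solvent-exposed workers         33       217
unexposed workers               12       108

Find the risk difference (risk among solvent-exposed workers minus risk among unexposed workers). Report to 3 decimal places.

risk, solvent-exposed workers = 33/250 = 0.1320
risk, unexposed workers = 12/120 = 0.1000
risk difference = 0.1320 − 0.1000 = 0.032

RD = 0.032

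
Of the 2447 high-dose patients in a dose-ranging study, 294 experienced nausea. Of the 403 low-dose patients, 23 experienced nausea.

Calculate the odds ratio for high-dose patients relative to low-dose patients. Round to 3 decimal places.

OR = (294 × 380) / (2153 × 23) = 111720/49519 ≈ 2.256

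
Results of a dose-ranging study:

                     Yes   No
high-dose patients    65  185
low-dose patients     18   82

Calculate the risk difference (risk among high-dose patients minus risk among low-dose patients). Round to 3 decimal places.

0.080

risk, high-dose patients = 65/250 = 0.2600
risk, low-dose patients = 18/100 = 0.1800
risk difference = 0.2600 − 0.1800 = 0.080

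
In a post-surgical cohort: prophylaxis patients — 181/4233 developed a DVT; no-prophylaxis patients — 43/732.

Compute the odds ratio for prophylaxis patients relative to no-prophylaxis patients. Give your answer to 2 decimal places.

OR = (181 × 689) / (4052 × 43) = 124709/174236 ≈ 0.72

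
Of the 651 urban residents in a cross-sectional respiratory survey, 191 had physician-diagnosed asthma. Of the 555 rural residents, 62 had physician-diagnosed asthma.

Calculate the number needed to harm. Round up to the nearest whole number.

NNH = 6

risk, urban residents = 191/651 = 0.293395
risk, rural residents = 62/555 = 0.111712
absolute risk difference = 0.181683
1 / 0.181683 = 5.504 → round up → 6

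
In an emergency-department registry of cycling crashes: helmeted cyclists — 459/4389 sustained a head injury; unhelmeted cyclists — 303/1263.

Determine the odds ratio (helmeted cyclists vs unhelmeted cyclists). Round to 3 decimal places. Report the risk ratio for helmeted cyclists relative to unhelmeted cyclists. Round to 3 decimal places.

odds, helmeted cyclists = 459/3930 = 0.1168
odds, unhelmeted cyclists = 303/960 = 0.3156
OR = 0.1168 / 0.3156 = 0.370
risk, helmeted cyclists = 459/4389 = 0.1046
risk, unhelmeted cyclists = 303/1263 = 0.2399
RR = 0.1046 / 0.2399 = 0.436

OR = 0.370; RR = 0.436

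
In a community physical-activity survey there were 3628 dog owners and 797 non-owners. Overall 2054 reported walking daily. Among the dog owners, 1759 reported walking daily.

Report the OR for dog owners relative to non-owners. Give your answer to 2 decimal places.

dog owners without the outcome: 3628 − 1759 = 1869
non-owners with the outcome: 2054 − 1759 = 295
non-owners without the outcome: 797 − 295 = 502
odds, dog owners = 1759/1869 = 0.9411
odds, non-owners = 295/502 = 0.5876
OR = 0.9411 / 0.5876 = 1.60

1.60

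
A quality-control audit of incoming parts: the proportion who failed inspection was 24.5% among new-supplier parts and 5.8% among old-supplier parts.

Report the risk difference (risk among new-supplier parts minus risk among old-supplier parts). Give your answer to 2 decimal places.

risk difference = 0.2450 − 0.0580 = 0.19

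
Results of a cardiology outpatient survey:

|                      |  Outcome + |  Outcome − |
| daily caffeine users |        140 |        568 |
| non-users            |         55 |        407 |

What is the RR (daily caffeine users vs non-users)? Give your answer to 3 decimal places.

risk, daily caffeine users = 140/708 = 0.1977
risk, non-users = 55/462 = 0.1190
RR = 0.1977 / 0.1190 = 1.661

1.661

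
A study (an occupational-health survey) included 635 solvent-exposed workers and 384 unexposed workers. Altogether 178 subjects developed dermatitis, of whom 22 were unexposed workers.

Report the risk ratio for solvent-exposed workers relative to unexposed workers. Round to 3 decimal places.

RR: 4.288

solvent-exposed workers with the outcome: 178 − 22 = 156
solvent-exposed workers without the outcome: 635 − 156 = 479
unexposed workers without the outcome: 384 − 22 = 362
risk, solvent-exposed workers = 156/635 = 0.2457
risk, unexposed workers = 22/384 = 0.0573
RR = 0.2457 / 0.0573 = 4.288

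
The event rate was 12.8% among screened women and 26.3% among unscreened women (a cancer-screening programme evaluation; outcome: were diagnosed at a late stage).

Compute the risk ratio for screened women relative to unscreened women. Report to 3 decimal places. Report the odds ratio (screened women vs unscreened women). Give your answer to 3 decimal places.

RR = 0.487; OR = 0.411

RR = 0.1280 / 0.2630 = 0.487
odds, screened women = 0.1280/0.8720 = 0.1468
odds, unscreened women = 0.2630/0.7370 = 0.3569
OR = 0.1468 / 0.3569 = 0.411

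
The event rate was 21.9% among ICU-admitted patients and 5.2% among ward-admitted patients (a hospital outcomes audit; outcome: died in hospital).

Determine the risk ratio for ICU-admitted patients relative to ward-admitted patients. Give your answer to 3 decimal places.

RR = 0.2190 / 0.0520 = 4.212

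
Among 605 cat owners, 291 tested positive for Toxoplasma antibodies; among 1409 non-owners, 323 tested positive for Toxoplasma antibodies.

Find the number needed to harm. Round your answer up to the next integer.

NNH ≈ 4

risk, cat owners = 291/605 = 0.480992
risk, non-owners = 323/1409 = 0.229241
absolute risk difference = 0.251751
1 / 0.251751 = 3.972 → round up → 4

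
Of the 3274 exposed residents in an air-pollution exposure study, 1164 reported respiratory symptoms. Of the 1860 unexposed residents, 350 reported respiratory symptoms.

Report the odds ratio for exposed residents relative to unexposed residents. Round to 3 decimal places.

OR ≈ 2.380

odds, exposed residents = 1164/2110 = 0.5517
odds, unexposed residents = 350/1510 = 0.2318
OR = 0.5517 / 0.2318 = 2.380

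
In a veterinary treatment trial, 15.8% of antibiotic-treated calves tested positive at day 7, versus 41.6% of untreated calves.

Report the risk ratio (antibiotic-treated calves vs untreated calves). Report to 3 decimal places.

RR = 0.1580 / 0.4160 = 0.380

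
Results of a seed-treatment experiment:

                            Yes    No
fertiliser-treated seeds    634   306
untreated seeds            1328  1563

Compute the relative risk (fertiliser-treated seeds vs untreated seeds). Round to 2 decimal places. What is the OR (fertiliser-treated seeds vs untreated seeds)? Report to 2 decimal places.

RR = 1.47; OR = 2.44

risk, fertiliser-treated seeds = 634/940 = 0.6745
risk, untreated seeds = 1328/2891 = 0.4594
RR = 0.6745 / 0.4594 = 1.47
odds, fertiliser-treated seeds = 634/306 = 2.0719
odds, untreated seeds = 1328/1563 = 0.8496
OR = 2.0719 / 0.8496 = 2.44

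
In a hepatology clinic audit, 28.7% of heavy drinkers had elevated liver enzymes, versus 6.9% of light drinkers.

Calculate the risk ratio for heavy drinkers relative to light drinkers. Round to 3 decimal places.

RR = 0.2870 / 0.0690 = 4.159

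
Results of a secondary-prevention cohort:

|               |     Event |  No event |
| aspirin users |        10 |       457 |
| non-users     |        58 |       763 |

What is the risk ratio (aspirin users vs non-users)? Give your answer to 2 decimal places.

risk, aspirin users = 10/467 = 0.02141
risk, non-users = 58/821 = 0.07065
RR = 0.02141 / 0.07065 = 0.30

RR: 0.30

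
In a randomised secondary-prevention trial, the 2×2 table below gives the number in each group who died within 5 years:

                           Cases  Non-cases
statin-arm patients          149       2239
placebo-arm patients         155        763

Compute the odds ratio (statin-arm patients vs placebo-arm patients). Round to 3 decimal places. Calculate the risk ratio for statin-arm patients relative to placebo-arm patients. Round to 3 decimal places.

OR = 0.328; RR = 0.370

OR = (149 × 763) / (2239 × 155) = 113687/347045 ≈ 0.328
risk, statin-arm patients = 149/2388 = 0.0624
risk, placebo-arm patients = 155/918 = 0.1688
RR = 0.0624 / 0.1688 = 0.370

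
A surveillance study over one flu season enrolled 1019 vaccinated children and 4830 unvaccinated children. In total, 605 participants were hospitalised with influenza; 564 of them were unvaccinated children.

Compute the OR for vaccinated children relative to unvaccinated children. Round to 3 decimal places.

0.317

vaccinated children with the outcome: 605 − 564 = 41
vaccinated children without the outcome: 1019 − 41 = 978
unvaccinated children without the outcome: 4830 − 564 = 4266
OR = (41 × 4266) / (978 × 564) = 174906/551592 ≈ 0.317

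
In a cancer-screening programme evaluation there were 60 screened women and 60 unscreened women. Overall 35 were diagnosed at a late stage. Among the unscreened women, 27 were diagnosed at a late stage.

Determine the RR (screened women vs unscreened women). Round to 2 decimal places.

screened women with the outcome: 35 − 27 = 8
screened women without the outcome: 60 − 8 = 52
unscreened women without the outcome: 60 − 27 = 33
risk, screened women = 8/60 = 0.1333
risk, unscreened women = 27/60 = 0.4500
RR = 0.1333 / 0.4500 = 0.30

RR ≈ 0.30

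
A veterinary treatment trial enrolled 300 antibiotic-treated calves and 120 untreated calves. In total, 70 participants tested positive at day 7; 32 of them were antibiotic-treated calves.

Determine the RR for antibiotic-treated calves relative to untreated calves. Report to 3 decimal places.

antibiotic-treated calves without the outcome: 300 − 32 = 268
untreated calves with the outcome: 70 − 32 = 38
untreated calves without the outcome: 120 − 38 = 82
risk, antibiotic-treated calves = 32/300 = 0.1067
risk, untreated calves = 38/120 = 0.3167
RR = 0.1067 / 0.3167 = 0.337

RR = 0.337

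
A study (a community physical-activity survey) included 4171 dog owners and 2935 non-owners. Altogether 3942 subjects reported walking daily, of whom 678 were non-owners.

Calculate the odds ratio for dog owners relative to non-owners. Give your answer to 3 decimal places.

OR: 11.980

dog owners with the outcome: 3942 − 678 = 3264
dog owners without the outcome: 4171 − 3264 = 907
non-owners without the outcome: 2935 − 678 = 2257
OR = (3264 × 2257) / (907 × 678) = 7366848/614946 ≈ 11.980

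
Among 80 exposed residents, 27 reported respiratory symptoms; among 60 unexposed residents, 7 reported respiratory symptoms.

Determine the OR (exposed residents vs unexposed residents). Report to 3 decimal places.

OR = (27 × 53) / (53 × 7) = 1431/371 ≈ 3.857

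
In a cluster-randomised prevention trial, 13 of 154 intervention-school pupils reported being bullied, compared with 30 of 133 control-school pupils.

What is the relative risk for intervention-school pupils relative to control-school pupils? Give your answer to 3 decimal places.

RR: 0.374

risk, intervention-school pupils = 13/154 = 0.0844
risk, control-school pupils = 30/133 = 0.2256
RR = 0.0844 / 0.2256 = 0.374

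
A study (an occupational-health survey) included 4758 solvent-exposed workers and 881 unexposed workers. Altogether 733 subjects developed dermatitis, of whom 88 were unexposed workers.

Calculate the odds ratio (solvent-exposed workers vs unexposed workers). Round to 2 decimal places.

solvent-exposed workers with the outcome: 733 − 88 = 645
solvent-exposed workers without the outcome: 4758 − 645 = 4113
unexposed workers without the outcome: 881 − 88 = 793
OR = (645 × 793) / (4113 × 88) = 511485/361944 ≈ 1.41

OR ≈ 1.41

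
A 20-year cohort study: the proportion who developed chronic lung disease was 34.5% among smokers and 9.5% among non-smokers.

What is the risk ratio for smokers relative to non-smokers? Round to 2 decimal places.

RR = 0.3450 / 0.0950 = 3.63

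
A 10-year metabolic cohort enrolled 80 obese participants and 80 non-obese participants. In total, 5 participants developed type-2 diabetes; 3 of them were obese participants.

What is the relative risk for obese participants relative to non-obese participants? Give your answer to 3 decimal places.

1.500

obese participants without the outcome: 80 − 3 = 77
non-obese participants with the outcome: 5 − 3 = 2
non-obese participants without the outcome: 80 − 2 = 78
risk, obese participants = 3/80 = 0.03750
risk, non-obese participants = 2/80 = 0.02500
RR = 0.03750 / 0.02500 = 1.500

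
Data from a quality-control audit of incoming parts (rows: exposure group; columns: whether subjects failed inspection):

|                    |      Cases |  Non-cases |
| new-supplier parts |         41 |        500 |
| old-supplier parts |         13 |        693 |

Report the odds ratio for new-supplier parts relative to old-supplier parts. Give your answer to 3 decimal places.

OR = (41 × 693) / (500 × 13) = 28413/6500 ≈ 4.371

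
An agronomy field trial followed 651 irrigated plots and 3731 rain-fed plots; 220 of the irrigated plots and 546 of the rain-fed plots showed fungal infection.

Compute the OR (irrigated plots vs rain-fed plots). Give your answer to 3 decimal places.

odds, irrigated plots = 220/431 = 0.5104
odds, rain-fed plots = 546/3185 = 0.1714
OR = 0.5104 / 0.1714 = 2.978

OR = 2.978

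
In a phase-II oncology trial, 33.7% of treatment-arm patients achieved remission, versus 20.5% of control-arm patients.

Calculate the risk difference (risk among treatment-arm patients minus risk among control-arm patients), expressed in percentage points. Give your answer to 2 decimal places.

RD: 13.20

risk difference = 0.3370 − 0.2050 = 0.1320 → 13.20 percentage points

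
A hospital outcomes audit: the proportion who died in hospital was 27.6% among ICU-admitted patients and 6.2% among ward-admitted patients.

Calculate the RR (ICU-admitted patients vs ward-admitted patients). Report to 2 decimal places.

RR = 0.2760 / 0.0620 = 4.45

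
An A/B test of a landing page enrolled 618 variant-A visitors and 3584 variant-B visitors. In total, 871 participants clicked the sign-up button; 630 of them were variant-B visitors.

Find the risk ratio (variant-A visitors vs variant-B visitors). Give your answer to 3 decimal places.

variant-A visitors with the outcome: 871 − 630 = 241
variant-A visitors without the outcome: 618 − 241 = 377
variant-B visitors without the outcome: 3584 − 630 = 2954
risk, variant-A visitors = 241/618 = 0.3900
risk, variant-B visitors = 630/3584 = 0.1758
RR = 0.3900 / 0.1758 = 2.218

RR: 2.218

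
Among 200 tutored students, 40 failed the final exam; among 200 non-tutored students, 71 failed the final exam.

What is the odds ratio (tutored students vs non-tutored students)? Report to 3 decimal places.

OR = (40 × 129) / (160 × 71) = 5160/11360 ≈ 0.454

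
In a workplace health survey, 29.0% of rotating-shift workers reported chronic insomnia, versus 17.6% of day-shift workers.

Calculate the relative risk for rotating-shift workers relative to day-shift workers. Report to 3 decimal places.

RR = 0.2900 / 0.1760 = 1.648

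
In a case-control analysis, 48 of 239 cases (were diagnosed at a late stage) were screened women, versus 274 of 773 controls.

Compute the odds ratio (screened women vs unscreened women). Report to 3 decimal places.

OR = (48 × 499) / (274 × 191) = 23952/52334 ≈ 0.458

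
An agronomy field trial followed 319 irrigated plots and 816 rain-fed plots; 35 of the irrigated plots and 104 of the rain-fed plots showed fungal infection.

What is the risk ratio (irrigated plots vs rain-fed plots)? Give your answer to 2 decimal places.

risk, irrigated plots = 35/319 = 0.1097
risk, rain-fed plots = 104/816 = 0.1275
RR = 0.1097 / 0.1275 = 0.86

RR: 0.86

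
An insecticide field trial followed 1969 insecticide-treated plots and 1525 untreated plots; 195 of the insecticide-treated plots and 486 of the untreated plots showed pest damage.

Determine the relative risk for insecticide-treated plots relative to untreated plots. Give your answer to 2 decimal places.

RR = 0.31

risk, insecticide-treated plots = 195/1969 = 0.0990
risk, untreated plots = 486/1525 = 0.3187
RR = 0.0990 / 0.3187 = 0.31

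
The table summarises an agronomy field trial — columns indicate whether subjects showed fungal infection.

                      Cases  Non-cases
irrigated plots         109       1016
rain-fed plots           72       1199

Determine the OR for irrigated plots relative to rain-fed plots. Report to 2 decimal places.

OR = (109 × 1199) / (1016 × 72) = 130691/73152 ≈ 1.79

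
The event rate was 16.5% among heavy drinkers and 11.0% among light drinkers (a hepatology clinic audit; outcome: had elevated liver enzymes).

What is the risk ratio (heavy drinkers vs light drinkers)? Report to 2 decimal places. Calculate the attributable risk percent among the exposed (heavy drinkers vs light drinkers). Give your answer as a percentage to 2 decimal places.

RR = 1.50; AR% = 33.33%

RR = 0.1650 / 0.1100 = 1.50
AR% = (0.1650 − 0.1100) / 0.1650 = 0.3333 → 33.33%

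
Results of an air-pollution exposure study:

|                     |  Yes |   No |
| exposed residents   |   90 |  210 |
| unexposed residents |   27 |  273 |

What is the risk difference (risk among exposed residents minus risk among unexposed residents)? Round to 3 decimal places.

0.210

risk, exposed residents = 90/300 = 0.3000
risk, unexposed residents = 27/300 = 0.0900
risk difference = 0.3000 − 0.0900 = 0.210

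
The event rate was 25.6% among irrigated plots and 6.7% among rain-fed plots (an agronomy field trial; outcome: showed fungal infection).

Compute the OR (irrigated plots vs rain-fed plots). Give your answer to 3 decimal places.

odds, irrigated plots = 0.2560/0.7440 = 0.3441
odds, rain-fed plots = 0.0670/0.9330 = 0.0718
OR = 0.3441 / 0.0718 = 4.792

4.792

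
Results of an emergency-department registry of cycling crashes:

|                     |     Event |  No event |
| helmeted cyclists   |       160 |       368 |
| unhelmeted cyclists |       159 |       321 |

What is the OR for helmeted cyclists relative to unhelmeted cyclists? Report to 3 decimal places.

OR = (160 × 321) / (368 × 159) = 51360/58512 ≈ 0.878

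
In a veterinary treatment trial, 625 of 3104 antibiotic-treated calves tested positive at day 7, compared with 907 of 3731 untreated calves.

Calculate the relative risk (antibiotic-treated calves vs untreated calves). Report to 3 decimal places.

0.828

risk, antibiotic-treated calves = 625/3104 = 0.2014
risk, untreated calves = 907/3731 = 0.2431
RR = 0.2014 / 0.2431 = 0.828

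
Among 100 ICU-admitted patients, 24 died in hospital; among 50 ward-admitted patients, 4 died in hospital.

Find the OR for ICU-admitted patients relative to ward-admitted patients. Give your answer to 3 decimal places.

OR = (24 × 46) / (76 × 4) = 1104/304 ≈ 3.632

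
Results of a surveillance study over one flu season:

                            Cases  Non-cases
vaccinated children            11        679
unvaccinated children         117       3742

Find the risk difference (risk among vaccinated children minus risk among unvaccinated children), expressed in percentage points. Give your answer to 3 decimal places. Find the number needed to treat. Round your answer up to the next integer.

RD = -1.438; NNT = 70

risk, vaccinated children = 11/690 = 0.01594
risk, unvaccinated children = 117/3859 = 0.03032
risk difference = 0.01594 − 0.03032 = -0.01438 → -1.438 percentage points
absolute risk difference = 0.014377
1 / 0.014377 = 69.556 → round up → 70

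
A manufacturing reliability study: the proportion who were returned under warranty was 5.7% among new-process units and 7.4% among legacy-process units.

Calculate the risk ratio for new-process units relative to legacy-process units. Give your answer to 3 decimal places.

RR = 0.0570 / 0.0740 = 0.770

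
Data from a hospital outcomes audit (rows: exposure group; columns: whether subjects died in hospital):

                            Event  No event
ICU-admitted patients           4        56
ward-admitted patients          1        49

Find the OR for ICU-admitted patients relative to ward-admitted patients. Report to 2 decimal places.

3.50

odds, ICU-admitted patients = 4/56 = 0.07143
odds, ward-admitted patients = 1/49 = 0.02041
OR = 0.07143 / 0.02041 = 3.50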